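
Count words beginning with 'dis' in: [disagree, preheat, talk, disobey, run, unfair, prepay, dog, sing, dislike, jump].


Checking each word for prefix 'dis':
  'disagree' -> YES, starts with 'dis' (count: 1)
  'preheat' -> no (count: 1)
  'talk' -> no (count: 1)
  'disobey' -> YES, starts with 'dis' (count: 2)
  'run' -> no (count: 2)
  'unfair' -> no (count: 2)
  'prepay' -> no (count: 2)
  'dog' -> no (count: 2)
  'sing' -> no (count: 2)
  'dislike' -> YES, starts with 'dis' (count: 3)
  'jump' -> no (count: 3)
Total with prefix 'dis': 3

3


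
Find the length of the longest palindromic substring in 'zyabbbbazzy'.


Scanning 'zyabbbbazzy' for palindromic substrings.
Substring at positions 2-7: 'abbbba'.
Check: reverse('abbbba') = 'abbbba' -> palindrome confirmed.
Neighbouring characters ('y' / 'z') break symmetry, so it cannot extend further.
No longer palindromic substring exists; longest length = 6

6


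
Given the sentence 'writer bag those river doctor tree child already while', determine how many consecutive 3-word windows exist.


Word trigrams from [9] words:
  Trigram 1: (writer bag those)
  Trigram 2: (bag those river)
  Trigram 3: (those river doctor)
  Trigram 4: (river doctor tree)
  Trigram 5: (doctor tree child)
  Trigram 6: (tree child already)
  Trigram 7: (child already while)
Total word trigrams: 9 - 2 = 7

7


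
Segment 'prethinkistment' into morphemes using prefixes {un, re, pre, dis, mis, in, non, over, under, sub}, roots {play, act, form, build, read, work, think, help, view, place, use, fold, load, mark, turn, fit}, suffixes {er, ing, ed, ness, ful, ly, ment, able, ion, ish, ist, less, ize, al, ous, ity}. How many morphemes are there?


Segmenting 'prethinkistment' against the inventory:
  'pre' -> prefix (morpheme 1)
  'think' -> root (morpheme 2)
  'ist' -> suffix (morpheme 3)
  'ment' -> suffix (morpheme 4)
Total morphemes: 4

4


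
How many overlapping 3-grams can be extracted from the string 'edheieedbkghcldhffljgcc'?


String 'edheieedbkghcldhffljgcc' has length L = 23.
Number of overlapping n-grams = L - n + 1
Substituting: 23 - 3 + 1 = 21

21


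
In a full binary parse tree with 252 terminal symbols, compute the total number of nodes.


Leaf nodes (terminals): 252
Internal nodes = n - 1 = 252 - 1 = 251
Total = leaves + internal = 252 + 251 = 503

503


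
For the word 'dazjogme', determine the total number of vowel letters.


Scanning each character of 'dazjogme':
  Position 1: 'd' -> consonant (running count: 0)
  Position 2: 'a' -> vowel (running count: 1)
  Position 3: 'z' -> consonant (running count: 1)
  Position 4: 'j' -> consonant (running count: 1)
  Position 5: 'o' -> vowel (running count: 2)
  Position 6: 'g' -> consonant (running count: 2)
  Position 7: 'm' -> consonant (running count: 2)
  Position 8: 'e' -> vowel (running count: 3)
Total vowels: 3

3


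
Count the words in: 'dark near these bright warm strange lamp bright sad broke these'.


Counting words by splitting on spaces:
  Word 1: 'dark'
  Word 2: 'near'
  Word 3: 'these'
  Word 4: 'bright'
  Word 5: 'warm'
  Word 6: 'strange'
  Word 7: 'lamp'
  Word 8: 'bright'
  Word 9: 'sad'
  Word 10: 'broke'
  Word 11: 'these'
Total words: 11

11


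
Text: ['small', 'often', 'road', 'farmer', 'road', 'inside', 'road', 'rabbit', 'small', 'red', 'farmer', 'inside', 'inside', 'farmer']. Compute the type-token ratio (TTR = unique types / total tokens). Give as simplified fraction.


Tokens: 14
Unique types: ('farmer', 'inside', 'often', 'rabbit', 'red', 'road', 'small') = 7
TTR = 7/14
Simplify: divide both by 7 -> 1/2
TTR = 1/2

1/2


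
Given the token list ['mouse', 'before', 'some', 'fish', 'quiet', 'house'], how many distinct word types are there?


Listing all tokens and tracking unique types:
  Token 1: 'mouse' -> NEW (unique so far: 1)
  Token 2: 'before' -> NEW (unique so far: 2)
  Token 3: 'some' -> NEW (unique so far: 3)
  Token 4: 'fish' -> NEW (unique so far: 4)
  Token 5: 'quiet' -> NEW (unique so far: 5)
  Token 6: 'house' -> NEW (unique so far: 6)
Unique types: ('before', 'fish', 'house', 'mouse', 'quiet', 'some')
Vocabulary size: 6

6


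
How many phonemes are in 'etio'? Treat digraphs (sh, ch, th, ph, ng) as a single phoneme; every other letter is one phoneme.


Parsing 'etio' greedily, digraphs first:
  'e' -> vowel phoneme (phonemes so far: 1)
  't' -> consonant phoneme (phonemes so far: 2)
  'i' -> vowel phoneme (phonemes so far: 3)
  'o' -> vowel phoneme (phonemes so far: 4)
Total phonemes: 4

4


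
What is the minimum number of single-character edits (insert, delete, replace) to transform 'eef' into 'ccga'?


Building DP table for s1='eef' (len 3) and s2='ccga' (len 4):
       c  c  g  a
    0  1  2  3  4
  e 1  1  2  3  4
  e 2  2  2  3  4
  f 3  3  3  3  4
Edit distance = dp[3][4] = 4

4


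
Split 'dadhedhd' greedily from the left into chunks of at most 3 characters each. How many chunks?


'dadhedhd' has 8 characters.
Chunking with max size 3:
  Chunk 1: 'dad' (positions 0-2)
  Chunk 2: 'hed' (positions 3-5)
  Chunk 3: 'hd' (positions 6-7)
Total chunks: ceil(8 / 3) = 3

3


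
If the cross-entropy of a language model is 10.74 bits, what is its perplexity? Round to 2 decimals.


Perplexity formula: PP = 2^H
H = 10.74
PP = 2^10.74
Decompose: 2^10.74 = 2^10 * 2^0.74
2^10 = 1024, 2^0.74 ~ 1.6701758
PP ~ 1024 * 1.6701758 = 1710.2600192
Rounded to 2 decimals: 1710.26

1710.26


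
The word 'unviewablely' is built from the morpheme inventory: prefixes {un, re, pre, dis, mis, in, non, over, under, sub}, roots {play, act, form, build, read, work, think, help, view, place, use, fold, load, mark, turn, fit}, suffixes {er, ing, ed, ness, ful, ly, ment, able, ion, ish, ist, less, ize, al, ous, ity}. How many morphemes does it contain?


Segmenting 'unviewablely' against the inventory:
  'un' -> prefix (morpheme 1)
  'view' -> root (morpheme 2)
  'able' -> suffix (morpheme 3)
  'ly' -> suffix (morpheme 4)
Total morphemes: 4

4


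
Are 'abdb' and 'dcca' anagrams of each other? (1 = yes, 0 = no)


Sort characters of 'abdb': 'abbd'
Sort characters of 'dcca': 'accd'
Sorted forms differ -> they are NOT anagrams
Result: 0

0


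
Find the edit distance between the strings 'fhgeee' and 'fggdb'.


Building DP table for s1='fhgeee' (len 6) and s2='fggdb' (len 5):
       f  g  g  d  b
    0  1  2  3  4  5
  f 1  0  1  2  3  4
  h 2  1  1  2  3  4
  g 3  2  1  1  2  3
  e 4  3  2  2  2  3
  e 5  4  3  3  3  3
  e 6  5  4  4  4  4
Edit distance = dp[6][5] = 4

4


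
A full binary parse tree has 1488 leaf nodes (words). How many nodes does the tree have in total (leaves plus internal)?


Leaf nodes (terminals): 1488
Internal nodes = n - 1 = 1488 - 1 = 1487
Total = leaves + internal = 1488 + 1487 = 2975

2975


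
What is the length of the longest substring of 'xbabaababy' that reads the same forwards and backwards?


Scanning 'xbabaababy' for palindromic substrings.
Substring at positions 1-8: 'babaabab'.
Check: reverse('babaabab') = 'babaabab' -> palindrome confirmed.
Neighbouring characters ('x' / 'y') break symmetry, so it cannot extend further.
No longer palindromic substring exists; longest length = 8

8


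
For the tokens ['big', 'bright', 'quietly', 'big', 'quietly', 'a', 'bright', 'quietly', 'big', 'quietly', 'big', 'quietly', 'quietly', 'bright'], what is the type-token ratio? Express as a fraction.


Tokens: 14
Unique types: ('a', 'big', 'bright', 'quietly') = 4
TTR = 4/14
Simplify: divide both by 2 -> 2/7
TTR = 2/7

2/7


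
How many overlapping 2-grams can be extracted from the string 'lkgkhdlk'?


String 'lkgkhdlk' has length L = 8.
Number of overlapping n-grams = L - n + 1
Substituting: 8 - 2 + 1 = 7

7


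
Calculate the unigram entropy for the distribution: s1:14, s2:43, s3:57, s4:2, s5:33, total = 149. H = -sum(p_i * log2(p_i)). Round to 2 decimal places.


Computing entropy H = -sum(p_i * log2(p_i)):
  s1: p = 14/149 = 0.0940, -p*log2(p) = 0.3206
  s2: p = 43/149 = 0.2886, -p*log2(p) = 0.5174
  s3: p = 57/149 = 0.3826, -p*log2(p) = 0.5303
  s4: p = 2/149 = 0.0134, -p*log2(p) = 0.0835
  s5: p = 33/149 = 0.2215, -p*log2(p) = 0.4817
H = sum of terms = 1.9335
Rounded to 2 decimals: 1.93

1.93


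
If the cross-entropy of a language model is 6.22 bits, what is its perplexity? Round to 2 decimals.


Perplexity formula: PP = 2^H
H = 6.22
PP = 2^6.22
Decompose: 2^6.22 = 2^6 * 2^0.22
2^6 = 64, 2^0.22 ~ 1.1647336
PP ~ 64 * 1.1647336 = 74.5429504
Rounded to 2 decimals: 74.54

74.54


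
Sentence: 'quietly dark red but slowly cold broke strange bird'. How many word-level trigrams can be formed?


Word trigrams from [9] words:
  Trigram 1: (quietly dark red)
  Trigram 2: (dark red but)
  Trigram 3: (red but slowly)
  Trigram 4: (but slowly cold)
  Trigram 5: (slowly cold broke)
  Trigram 6: (cold broke strange)
  Trigram 7: (broke strange bird)
Total word trigrams: 9 - 2 = 7

7


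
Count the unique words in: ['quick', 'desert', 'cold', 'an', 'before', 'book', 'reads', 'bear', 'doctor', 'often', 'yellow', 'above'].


Listing all tokens and tracking unique types:
  Token 1: 'quick' -> NEW (unique so far: 1)
  Token 2: 'desert' -> NEW (unique so far: 2)
  Token 3: 'cold' -> NEW (unique so far: 3)
  Token 4: 'an' -> NEW (unique so far: 4)
  Token 5: 'before' -> NEW (unique so far: 5)
  Token 6: 'book' -> NEW (unique so far: 6)
  Token 7: 'reads' -> NEW (unique so far: 7)
  Token 8: 'bear' -> NEW (unique so far: 8)
  Token 9: 'doctor' -> NEW (unique so far: 9)
  Token 10: 'often' -> NEW (unique so far: 10)
  Token 11: 'yellow' -> NEW (unique so far: 11)
  Token 12: 'above' -> NEW (unique so far: 12)
Unique types: ('above', 'an', 'bear', 'before', 'book', 'cold', 'desert', 'doctor', 'often', 'quick', 'reads', 'yellow')
Vocabulary size: 12

12


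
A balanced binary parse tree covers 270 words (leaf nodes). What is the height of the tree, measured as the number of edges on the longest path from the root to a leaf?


In a balanced binary tree with n leaves the deepest leaf is ceil(log2(n)) edges below the root.
log2(270) = 8.0768
ceil(8.0768) = 9
height (edges) = 9

9


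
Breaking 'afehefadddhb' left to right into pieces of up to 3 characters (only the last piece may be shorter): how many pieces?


'afehefadddhb' has 12 characters.
Chunking with max size 3:
  Chunk 1: 'afe' (positions 0-2)
  Chunk 2: 'hef' (positions 3-5)
  Chunk 3: 'add' (positions 6-8)
  Chunk 4: 'dhb' (positions 9-11)
Total chunks: ceil(12 / 3) = 4

4


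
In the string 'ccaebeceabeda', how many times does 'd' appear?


Scanning 'ccaebeceabeda' for 'd':
  Position 11: 'd' -> MATCH (count: 1)
Total occurrences of 'd': 1

1


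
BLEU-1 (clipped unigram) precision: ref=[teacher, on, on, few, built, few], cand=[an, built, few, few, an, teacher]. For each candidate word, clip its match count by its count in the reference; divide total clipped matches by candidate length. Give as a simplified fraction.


Reference word counts: {'built': 1, 'few': 2, 'on': 2, 'teacher': 1}
Checking each candidate word (with clipping):
  'an' -> not in reference -> no match (matches: 0)
  'built' -> in reference (ref count 1, used 1/1) -> match (matches: 1)
  'few' -> in reference (ref count 2, used 1/2) -> match (matches: 2)
  'few' -> in reference (ref count 2, used 2/2) -> match (matches: 3)
  'an' -> not in reference -> no match (matches: 3)
  'teacher' -> in reference (ref count 1, used 1/1) -> match (matches: 4)
Clipped matches: 4, Candidate length: 6
Precision = 4/6 = 2/3

2/3


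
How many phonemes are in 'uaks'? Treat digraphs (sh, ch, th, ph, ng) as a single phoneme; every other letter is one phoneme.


Parsing 'uaks' greedily, digraphs first:
  'u' -> vowel phoneme (phonemes so far: 1)
  'a' -> vowel phoneme (phonemes so far: 2)
  'k' -> consonant phoneme (phonemes so far: 3)
  's' -> consonant phoneme (phonemes so far: 4)
Total phonemes: 4

4


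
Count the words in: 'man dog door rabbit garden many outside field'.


Counting words by splitting on spaces:
  Word 1: 'man'
  Word 2: 'dog'
  Word 3: 'door'
  Word 4: 'rabbit'
  Word 5: 'garden'
  Word 6: 'many'
  Word 7: 'outside'
  Word 8: 'field'
Total words: 8

8


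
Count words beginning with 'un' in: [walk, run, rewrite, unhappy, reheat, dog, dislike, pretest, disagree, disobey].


Checking each word for prefix 'un':
  'walk' -> no (count: 0)
  'run' -> no (count: 0)
  'rewrite' -> no (count: 0)
  'unhappy' -> YES, starts with 'un' (count: 1)
  'reheat' -> no (count: 1)
  'dog' -> no (count: 1)
  'dislike' -> no (count: 1)
  'pretest' -> no (count: 1)
  'disagree' -> no (count: 1)
  'disobey' -> no (count: 1)
Total with prefix 'un': 1

1


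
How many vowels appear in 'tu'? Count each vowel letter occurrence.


Scanning each character of 'tu':
  Position 1: 't' -> consonant (running count: 0)
  Position 2: 'u' -> vowel (running count: 1)
Total vowels: 1

1


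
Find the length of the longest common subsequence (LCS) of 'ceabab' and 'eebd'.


DP table for LCS of 'ceabab' and 'eebd':
       e  e  b  d
    0  0  0  0  0
  c 0  0  0  0  0
  e 0  1  1  1  1
  a 0  1  1  1  1
  b 0  1  1  2  2
  a 0  1  1  2  2
  b 0  1  1  2  2
LCS: 'eb'
LCS length = 2

2


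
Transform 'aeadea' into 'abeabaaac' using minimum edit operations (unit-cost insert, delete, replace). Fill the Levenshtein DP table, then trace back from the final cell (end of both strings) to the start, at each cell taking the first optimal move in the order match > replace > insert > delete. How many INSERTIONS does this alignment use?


Edit distance = 5. Backtracking from cell (6, 9) with preference match > replace > insert > delete,
then listing the resulting alignment 'aeadea' -> 'abeabaaac' left to right:
  Step 1: keep 'a'
  Step 2: insert 'b' [insertion #1]
  Step 3: keep 'e'
  Step 4: keep 'a'
  Step 5: insert 'b' [insertion #2]
  Step 6: replace d->a
  Step 7: replace e->a
  Step 8: keep 'a'
  Step 9: insert 'c' [insertion #3]
Total insertions: 3

3


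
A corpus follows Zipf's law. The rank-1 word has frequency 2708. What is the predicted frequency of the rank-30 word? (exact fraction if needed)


Zipf's law: freq(rank) = f1 / rank
f1 = 2708, rank = 30
freq = 2708 / 30
GCD(2708, 30) = 2
Simplified: 1354/15

1354/15


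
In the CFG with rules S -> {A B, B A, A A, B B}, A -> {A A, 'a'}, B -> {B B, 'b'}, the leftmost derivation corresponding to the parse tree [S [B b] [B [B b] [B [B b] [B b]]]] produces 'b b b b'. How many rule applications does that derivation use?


Every bracketed nonterminal node [X ...] in the tree is produced by exactly one rule application.
Reading the tree off as a leftmost derivation:
  Step 1: S  =>  B B   (applied S -> B B)
  Step 2: B B  =>  b B   (applied B -> b)
  Step 3: b B  =>  b B B   (applied B -> B B)
  Step 4: b B B  =>  b b B   (applied B -> b)
  Step 5: b b B  =>  b b B B   (applied B -> B B)
  Step 6: b b B B  =>  b b b B   (applied B -> b)
  Step 7: b b b B  =>  b b b b   (applied B -> b)
Final yield: b b b b
Total rewrite steps: 7

7


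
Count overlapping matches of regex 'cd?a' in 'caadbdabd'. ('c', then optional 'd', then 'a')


Pattern: cd?a means 'c', then optional 'd', then 'a'.
Scanning 'caadbdabd' position-by-position:
  Pos 0: window 'caa' -> MATCH
  Pos 1: window 'aad' -> no
  Pos 2: window 'adb' -> no
  Pos 3: window 'dbd' -> no
  Pos 4: window 'bda' -> no
  Pos 5: window 'dab' -> no
  Pos 6: window 'abd' -> no
  Pos 7: window 'bd' -> no
  Pos 8: window 'd' -> no
Total matches: 1

1


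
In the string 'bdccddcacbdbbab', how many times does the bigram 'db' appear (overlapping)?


Scanning 'bdccddcacbdbbab' for bigram 'db':
  Position 0: 'bd' -> no
  Position 1: 'dc' -> no
  Position 2: 'cc' -> no
  Position 3: 'cd' -> no
  Position 4: 'dd' -> no
  Position 5: 'dc' -> no
  Position 6: 'ca' -> no
  Position 7: 'ac' -> no
  Position 8: 'cb' -> no
  Position 9: 'bd' -> no
  Position 10: 'db' -> MATCH
  Position 11: 'bb' -> no
  Position 12: 'ba' -> no
  Position 13: 'ab' -> no
Total matches: 1

1


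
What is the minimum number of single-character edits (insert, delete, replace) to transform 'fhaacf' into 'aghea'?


Building DP table for s1='fhaacf' (len 6) and s2='aghea' (len 5):
       a  g  h  e  a
    0  1  2  3  4  5
  f 1  1  2  3  4  5
  h 2  2  2  2  3  4
  a 3  2  3  3  3  3
  a 4  3  3  4  4  3
  c 5  4  4  4  5  4
  f 6  5  5  5  5  5
Edit distance = dp[6][5] = 5

5


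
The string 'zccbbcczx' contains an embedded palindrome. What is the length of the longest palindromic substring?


Scanning 'zccbbcczx' for palindromic substrings.
Substring at positions 0-7: 'zccbbccz'.
Check: reverse('zccbbccz') = 'zccbbccz' -> palindrome confirmed.
Neighbouring characters ('-' / 'x') break symmetry, so it cannot extend further.
No longer palindromic substring exists; longest length = 8

8


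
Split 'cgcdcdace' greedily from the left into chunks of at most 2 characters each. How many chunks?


'cgcdcdace' has 9 characters.
Chunking with max size 2:
  Chunk 1: 'cg' (positions 0-1)
  Chunk 2: 'cd' (positions 2-3)
  Chunk 3: 'cd' (positions 4-5)
  Chunk 4: 'ac' (positions 6-7)
  Chunk 5: 'e' (positions 8-8)
Total chunks: ceil(9 / 2) = 5

5


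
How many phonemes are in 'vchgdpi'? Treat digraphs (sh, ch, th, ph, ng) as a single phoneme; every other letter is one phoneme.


Parsing 'vchgdpi' greedily, digraphs first:
  'v' -> consonant phoneme (phonemes so far: 1)
  'ch' -> digraph (1 consonant phoneme) (phonemes so far: 2)
  'g' -> consonant phoneme (phonemes so far: 3)
  'd' -> consonant phoneme (phonemes so far: 4)
  'p' -> consonant phoneme (phonemes so far: 5)
  'i' -> vowel phoneme (phonemes so far: 6)
Total phonemes: 6

6


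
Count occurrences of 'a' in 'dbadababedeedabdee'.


Scanning 'dbadababedeedabdee' for 'a':
  Position 2: 'a' -> MATCH (count: 1)
  Position 4: 'a' -> MATCH (count: 2)
  Position 6: 'a' -> MATCH (count: 3)
  Position 13: 'a' -> MATCH (count: 4)
Total occurrences of 'a': 4

4


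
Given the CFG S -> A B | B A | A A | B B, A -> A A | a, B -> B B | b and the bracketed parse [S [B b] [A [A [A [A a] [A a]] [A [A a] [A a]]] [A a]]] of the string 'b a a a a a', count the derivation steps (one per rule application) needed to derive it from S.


Every bracketed nonterminal node [X ...] in the tree is produced by exactly one rule application.
Reading the tree off as a leftmost derivation:
  Step 1: S  =>  B A   (applied S -> B A)
  Step 2: B A  =>  b A   (applied B -> b)
  Step 3: b A  =>  b A A   (applied A -> A A)
  Step 4: b A A  =>  b A A A   (applied A -> A A)
  Step 5: b A A A  =>  b A A A A   (applied A -> A A)
  Step 6: b A A A A  =>  b a A A A   (applied A -> a)
  Step 7: b a A A A  =>  b a a A A   (applied A -> a)
  Step 8: b a a A A  =>  b a a A A A   (applied A -> A A)
  Step 9: b a a A A A  =>  b a a a A A   (applied A -> a)
  Step 10: b a a a A A  =>  b a a a a A   (applied A -> a)
  Step 11: b a a a a A  =>  b a a a a a   (applied A -> a)
Final yield: b a a a a a
Total rewrite steps: 11

11


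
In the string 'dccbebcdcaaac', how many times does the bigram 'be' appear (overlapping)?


Scanning 'dccbebcdcaaac' for bigram 'be':
  Position 0: 'dc' -> no
  Position 1: 'cc' -> no
  Position 2: 'cb' -> no
  Position 3: 'be' -> MATCH
  Position 4: 'eb' -> no
  Position 5: 'bc' -> no
  Position 6: 'cd' -> no
  Position 7: 'dc' -> no
  Position 8: 'ca' -> no
  Position 9: 'aa' -> no
  Position 10: 'aa' -> no
  Position 11: 'ac' -> no
Total matches: 1

1


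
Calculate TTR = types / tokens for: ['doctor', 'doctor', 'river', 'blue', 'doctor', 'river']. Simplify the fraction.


Tokens: 6
Unique types: ('blue', 'doctor', 'river') = 3
TTR = 3/6
Simplify: divide both by 3 -> 1/2
TTR = 1/2

1/2


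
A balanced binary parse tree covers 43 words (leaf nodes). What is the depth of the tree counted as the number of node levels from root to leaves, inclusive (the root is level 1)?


In a balanced binary tree with n leaves the deepest leaf is ceil(log2(n)) edges below the root,
so counting node levels inclusive of root and leaves gives ceil(log2(n)) + 1 levels.
log2(43) = 5.4263
ceil(5.4263) = 6
levels = 6 + 1 = 7

7


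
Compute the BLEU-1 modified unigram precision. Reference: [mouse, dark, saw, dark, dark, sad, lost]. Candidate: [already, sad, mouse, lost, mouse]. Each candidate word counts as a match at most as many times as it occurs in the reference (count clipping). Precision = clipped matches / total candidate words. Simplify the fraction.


Reference word counts: {'dark': 3, 'lost': 1, 'mouse': 1, 'sad': 1, 'saw': 1}
Checking each candidate word (with clipping):
  'already' -> not in reference -> no match (matches: 0)
  'sad' -> in reference (ref count 1, used 1/1) -> match (matches: 1)
  'mouse' -> in reference (ref count 1, used 1/1) -> match (matches: 2)
  'lost' -> in reference (ref count 1, used 1/1) -> match (matches: 3)
  'mouse' -> ref count 1 already used up (1/1) -> clipped, no match (matches: 3)
Clipped matches: 3, Candidate length: 5
Precision = 3/5

3/5


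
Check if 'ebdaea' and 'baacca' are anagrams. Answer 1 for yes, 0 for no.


Sort characters of 'ebdaea': 'aabdee'
Sort characters of 'baacca': 'aaabcc'
Sorted forms differ -> they are NOT anagrams
Result: 0

0


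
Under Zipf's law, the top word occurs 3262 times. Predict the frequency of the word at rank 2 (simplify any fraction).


Zipf's law: freq(rank) = f1 / rank
f1 = 3262, rank = 2
freq = 3262 / 2
= 1631

1631


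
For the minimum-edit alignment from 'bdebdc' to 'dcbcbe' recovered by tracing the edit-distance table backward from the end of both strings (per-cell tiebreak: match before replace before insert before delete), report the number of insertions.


Edit distance = 5. Backtracking from cell (6, 6) with preference match > replace > insert > delete,
then listing the resulting alignment 'bdebdc' -> 'dcbcbe' left to right:
  Step 1: delete 'b'
  Step 2: keep 'd'
  Step 3: replace e->c
  Step 4: keep 'b'
  Step 5: insert 'c' [insertion #1]
  Step 6: replace d->b
  Step 7: replace c->e
Total insertions: 1

1


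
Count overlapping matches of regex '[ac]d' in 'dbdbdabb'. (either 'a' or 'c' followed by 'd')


Pattern: [ac]d means either 'a' or 'c' followed by 'd'.
Scanning 'dbdbdabb' position-by-position:
  Pos 0: window 'db' -> no
  Pos 1: window 'bd' -> no
  Pos 2: window 'db' -> no
  Pos 3: window 'bd' -> no
  Pos 4: window 'da' -> no
  Pos 5: window 'ab' -> no
  Pos 6: window 'bb' -> no
  Pos 7: window 'b' -> no
Total matches: 0

0


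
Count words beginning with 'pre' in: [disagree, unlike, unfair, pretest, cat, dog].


Checking each word for prefix 'pre':
  'disagree' -> no (count: 0)
  'unlike' -> no (count: 0)
  'unfair' -> no (count: 0)
  'pretest' -> YES, starts with 'pre' (count: 1)
  'cat' -> no (count: 1)
  'dog' -> no (count: 1)
Total with prefix 'pre': 1

1


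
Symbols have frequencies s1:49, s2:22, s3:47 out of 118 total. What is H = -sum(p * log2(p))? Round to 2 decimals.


Computing entropy H = -sum(p_i * log2(p_i)):
  s1: p = 49/118 = 0.4153, -p*log2(p) = 0.5265
  s2: p = 22/118 = 0.1864, -p*log2(p) = 0.4518
  s3: p = 47/118 = 0.3983, -p*log2(p) = 0.5290
H = sum of terms = 1.5073
Rounded to 2 decimals: 1.51

1.51


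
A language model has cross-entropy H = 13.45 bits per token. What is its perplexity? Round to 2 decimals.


Perplexity formula: PP = 2^H
H = 13.45
PP = 2^13.45
Decompose: 2^13.45 = 2^13 * 2^0.45
2^13 = 8192, 2^0.45 ~ 1.3660403
PP ~ 8192 * 1.3660403 = 11190.6021376
Rounded to 2 decimals: 11190.60

11190.60


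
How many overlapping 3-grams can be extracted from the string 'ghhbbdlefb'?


String 'ghhbbdlefb' has length L = 10.
Number of overlapping n-grams = L - n + 1
Substituting: 10 - 3 + 1 = 8

8


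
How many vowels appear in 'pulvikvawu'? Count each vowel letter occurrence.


Scanning each character of 'pulvikvawu':
  Position 1: 'p' -> consonant (running count: 0)
  Position 2: 'u' -> vowel (running count: 1)
  Position 3: 'l' -> consonant (running count: 1)
  Position 4: 'v' -> consonant (running count: 1)
  Position 5: 'i' -> vowel (running count: 2)
  Position 6: 'k' -> consonant (running count: 2)
  Position 7: 'v' -> consonant (running count: 2)
  Position 8: 'a' -> vowel (running count: 3)
  Position 9: 'w' -> consonant (running count: 3)
  Position 10: 'u' -> vowel (running count: 4)
Total vowels: 4

4


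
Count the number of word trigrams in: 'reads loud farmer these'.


Word trigrams from [4] words:
  Trigram 1: (reads loud farmer)
  Trigram 2: (loud farmer these)
Total word trigrams: 4 - 2 = 2

2


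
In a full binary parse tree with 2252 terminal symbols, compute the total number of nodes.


Leaf nodes (terminals): 2252
Internal nodes = n - 1 = 2252 - 1 = 2251
Total = leaves + internal = 2252 + 2251 = 4503

4503


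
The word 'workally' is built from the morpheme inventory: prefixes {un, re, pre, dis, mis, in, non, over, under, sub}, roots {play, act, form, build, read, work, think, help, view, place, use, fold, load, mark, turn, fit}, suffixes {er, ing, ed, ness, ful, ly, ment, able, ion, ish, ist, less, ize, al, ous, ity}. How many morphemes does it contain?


Segmenting 'workally' against the inventory:
  'work' -> root (morpheme 1)
  'al' -> suffix (morpheme 2)
  'ly' -> suffix (morpheme 3)
Total morphemes: 3

3


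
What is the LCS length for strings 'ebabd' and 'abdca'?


DP table for LCS of 'ebabd' and 'abdca':
       a  b  d  c  a
    0  0  0  0  0  0
  e 0  0  0  0  0  0
  b 0  0  1  1  1  1
  a 0  1  1  1  1  2
  b 0  1  2  2  2  2
  d 0  1  2  3  3  3
LCS: 'abd'
LCS length = 3

3


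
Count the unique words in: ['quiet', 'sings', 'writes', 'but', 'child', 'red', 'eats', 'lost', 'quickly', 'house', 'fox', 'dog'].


Listing all tokens and tracking unique types:
  Token 1: 'quiet' -> NEW (unique so far: 1)
  Token 2: 'sings' -> NEW (unique so far: 2)
  Token 3: 'writes' -> NEW (unique so far: 3)
  Token 4: 'but' -> NEW (unique so far: 4)
  Token 5: 'child' -> NEW (unique so far: 5)
  Token 6: 'red' -> NEW (unique so far: 6)
  Token 7: 'eats' -> NEW (unique so far: 7)
  Token 8: 'lost' -> NEW (unique so far: 8)
  Token 9: 'quickly' -> NEW (unique so far: 9)
  Token 10: 'house' -> NEW (unique so far: 10)
  Token 11: 'fox' -> NEW (unique so far: 11)
  Token 12: 'dog' -> NEW (unique so far: 12)
Unique types: ('but', 'child', 'dog', 'eats', 'fox', 'house', 'lost', 'quickly', 'quiet', 'red', 'sings', 'writes')
Vocabulary size: 12

12


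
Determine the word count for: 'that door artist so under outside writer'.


Counting words by splitting on spaces:
  Word 1: 'that'
  Word 2: 'door'
  Word 3: 'artist'
  Word 4: 'so'
  Word 5: 'under'
  Word 6: 'outside'
  Word 7: 'writer'
Total words: 7

7


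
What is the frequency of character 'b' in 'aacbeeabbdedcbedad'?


Scanning 'aacbeeabbdedcbedad' for 'b':
  Position 3: 'b' -> MATCH (count: 1)
  Position 7: 'b' -> MATCH (count: 2)
  Position 8: 'b' -> MATCH (count: 3)
  Position 13: 'b' -> MATCH (count: 4)
Total occurrences of 'b': 4

4


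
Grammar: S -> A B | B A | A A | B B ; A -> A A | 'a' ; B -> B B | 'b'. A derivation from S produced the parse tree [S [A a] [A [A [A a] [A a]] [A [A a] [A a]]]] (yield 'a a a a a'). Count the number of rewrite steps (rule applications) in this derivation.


Every bracketed nonterminal node [X ...] in the tree is produced by exactly one rule application.
Reading the tree off as a leftmost derivation:
  Step 1: S  =>  A A   (applied S -> A A)
  Step 2: A A  =>  a A   (applied A -> a)
  Step 3: a A  =>  a A A   (applied A -> A A)
  Step 4: a A A  =>  a A A A   (applied A -> A A)
  Step 5: a A A A  =>  a a A A   (applied A -> a)
  Step 6: a a A A  =>  a a a A   (applied A -> a)
  Step 7: a a a A  =>  a a a A A   (applied A -> A A)
  Step 8: a a a A A  =>  a a a a A   (applied A -> a)
  Step 9: a a a a A  =>  a a a a a   (applied A -> a)
Final yield: a a a a a
Total rewrite steps: 9

9


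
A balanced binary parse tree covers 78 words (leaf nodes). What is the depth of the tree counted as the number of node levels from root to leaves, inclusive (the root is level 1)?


In a balanced binary tree with n leaves the deepest leaf is ceil(log2(n)) edges below the root,
so counting node levels inclusive of root and leaves gives ceil(log2(n)) + 1 levels.
log2(78) = 6.2854
ceil(6.2854) = 7
levels = 7 + 1 = 8

8


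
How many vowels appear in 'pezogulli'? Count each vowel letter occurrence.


Scanning each character of 'pezogulli':
  Position 1: 'p' -> consonant (running count: 0)
  Position 2: 'e' -> vowel (running count: 1)
  Position 3: 'z' -> consonant (running count: 1)
  Position 4: 'o' -> vowel (running count: 2)
  Position 5: 'g' -> consonant (running count: 2)
  Position 6: 'u' -> vowel (running count: 3)
  Position 7: 'l' -> consonant (running count: 3)
  Position 8: 'l' -> consonant (running count: 3)
  Position 9: 'i' -> vowel (running count: 4)
Total vowels: 4

4


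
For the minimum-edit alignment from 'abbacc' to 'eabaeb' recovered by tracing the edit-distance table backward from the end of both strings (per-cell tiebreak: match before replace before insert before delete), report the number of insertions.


Edit distance = 4. Backtracking from cell (6, 6) with preference match > replace > insert > delete,
then listing the resulting alignment 'abbacc' -> 'eabaeb' left to right:
  Step 1: replace a->e
  Step 2: replace b->a
  Step 3: keep 'b'
  Step 4: keep 'a'
  Step 5: replace c->e
  Step 6: replace c->b
Total insertions: 0

0


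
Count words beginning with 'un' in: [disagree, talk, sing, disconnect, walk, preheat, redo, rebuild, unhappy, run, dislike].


Checking each word for prefix 'un':
  'disagree' -> no (count: 0)
  'talk' -> no (count: 0)
  'sing' -> no (count: 0)
  'disconnect' -> no (count: 0)
  'walk' -> no (count: 0)
  'preheat' -> no (count: 0)
  'redo' -> no (count: 0)
  'rebuild' -> no (count: 0)
  'unhappy' -> YES, starts with 'un' (count: 1)
  'run' -> no (count: 1)
  'dislike' -> no (count: 1)
Total with prefix 'un': 1

1


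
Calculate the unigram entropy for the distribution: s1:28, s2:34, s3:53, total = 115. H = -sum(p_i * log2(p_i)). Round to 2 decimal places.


Computing entropy H = -sum(p_i * log2(p_i)):
  s1: p = 28/115 = 0.2435, -p*log2(p) = 0.4962
  s2: p = 34/115 = 0.2957, -p*log2(p) = 0.5198
  s3: p = 53/115 = 0.4609, -p*log2(p) = 0.5151
H = sum of terms = 1.5311
Rounded to 2 decimals: 1.53

1.53


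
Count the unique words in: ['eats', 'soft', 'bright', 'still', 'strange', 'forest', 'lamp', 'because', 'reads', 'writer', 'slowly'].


Listing all tokens and tracking unique types:
  Token 1: 'eats' -> NEW (unique so far: 1)
  Token 2: 'soft' -> NEW (unique so far: 2)
  Token 3: 'bright' -> NEW (unique so far: 3)
  Token 4: 'still' -> NEW (unique so far: 4)
  Token 5: 'strange' -> NEW (unique so far: 5)
  Token 6: 'forest' -> NEW (unique so far: 6)
  Token 7: 'lamp' -> NEW (unique so far: 7)
  Token 8: 'because' -> NEW (unique so far: 8)
  Token 9: 'reads' -> NEW (unique so far: 9)
  Token 10: 'writer' -> NEW (unique so far: 10)
  Token 11: 'slowly' -> NEW (unique so far: 11)
Unique types: ('because', 'bright', 'eats', 'forest', 'lamp', 'reads', 'slowly', 'soft', 'still', 'strange', 'writer')
Vocabulary size: 11

11


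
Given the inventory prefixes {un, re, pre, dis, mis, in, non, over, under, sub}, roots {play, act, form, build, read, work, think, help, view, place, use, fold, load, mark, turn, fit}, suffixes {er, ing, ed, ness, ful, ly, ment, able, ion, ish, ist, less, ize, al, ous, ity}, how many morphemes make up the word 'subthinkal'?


Segmenting 'subthinkal' against the inventory:
  'sub' -> prefix (morpheme 1)
  'think' -> root (morpheme 2)
  'al' -> suffix (morpheme 3)
Total morphemes: 3

3


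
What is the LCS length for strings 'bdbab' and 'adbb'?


DP table for LCS of 'bdbab' and 'adbb':
       a  d  b  b
    0  0  0  0  0
  b 0  0  0  1  1
  d 0  0  1  1  1
  b 0  0  1  2  2
  a 0  1  1  2  2
  b 0  1  1  2  3
LCS: 'dbb'
LCS length = 3

3


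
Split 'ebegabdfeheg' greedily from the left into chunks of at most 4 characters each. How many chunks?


'ebegabdfeheg' has 12 characters.
Chunking with max size 4:
  Chunk 1: 'ebeg' (positions 0-3)
  Chunk 2: 'abdf' (positions 4-7)
  Chunk 3: 'eheg' (positions 8-11)
Total chunks: ceil(12 / 4) = 3

3


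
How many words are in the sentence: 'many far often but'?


Counting words by splitting on spaces:
  Word 1: 'many'
  Word 2: 'far'
  Word 3: 'often'
  Word 4: 'but'
Total words: 4

4


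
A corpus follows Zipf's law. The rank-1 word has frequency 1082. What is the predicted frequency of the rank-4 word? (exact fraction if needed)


Zipf's law: freq(rank) = f1 / rank
f1 = 1082, rank = 4
freq = 1082 / 4
GCD(1082, 4) = 2
Simplified: 541/2

541/2


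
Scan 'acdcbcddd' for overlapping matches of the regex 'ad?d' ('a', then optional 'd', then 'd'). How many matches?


Pattern: ad?d means 'a', then optional 'd', then 'd'.
Scanning 'acdcbcddd' position-by-position:
  Pos 0: window 'acd' -> no
  Pos 1: window 'cdc' -> no
  Pos 2: window 'dcb' -> no
  Pos 3: window 'cbc' -> no
  Pos 4: window 'bcd' -> no
  Pos 5: window 'cdd' -> no
  Pos 6: window 'ddd' -> no
  Pos 7: window 'dd' -> no
  Pos 8: window 'd' -> no
Total matches: 0

0


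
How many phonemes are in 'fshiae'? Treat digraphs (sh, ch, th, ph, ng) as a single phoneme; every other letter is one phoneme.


Parsing 'fshiae' greedily, digraphs first:
  'f' -> consonant phoneme (phonemes so far: 1)
  'sh' -> digraph (1 consonant phoneme) (phonemes so far: 2)
  'i' -> vowel phoneme (phonemes so far: 3)
  'a' -> vowel phoneme (phonemes so far: 4)
  'e' -> vowel phoneme (phonemes so far: 5)
Total phonemes: 5

5


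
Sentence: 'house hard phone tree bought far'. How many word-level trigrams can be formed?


Word trigrams from [6] words:
  Trigram 1: (house hard phone)
  Trigram 2: (hard phone tree)
  Trigram 3: (phone tree bought)
  Trigram 4: (tree bought far)
Total word trigrams: 6 - 2 = 4

4


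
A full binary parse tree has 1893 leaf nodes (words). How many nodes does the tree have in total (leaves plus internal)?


Leaf nodes (terminals): 1893
Internal nodes = n - 1 = 1893 - 1 = 1892
Total = leaves + internal = 1893 + 1892 = 3785

3785


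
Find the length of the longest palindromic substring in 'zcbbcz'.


Scanning 'zcbbcz' for palindromic substrings.
Substring at positions 0-5: 'zcbbcz'.
Check: reverse('zcbbcz') = 'zcbbcz' -> palindrome confirmed.
No longer palindromic substring exists; longest length = 6

6


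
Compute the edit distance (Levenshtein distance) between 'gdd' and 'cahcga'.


Building DP table for s1='gdd' (len 3) and s2='cahcga' (len 6):
       c  a  h  c  g  a
    0  1  2  3  4  5  6
  g 1  1  2  3  4  4  5
  d 2  2  2  3  4  5  5
  d 3  3  3  3  4  5  6
Edit distance = dp[3][6] = 6

6


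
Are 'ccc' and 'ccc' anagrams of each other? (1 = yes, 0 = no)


Sort characters of 'ccc': 'ccc'
Sort characters of 'ccc': 'ccc'
Sorted forms match -> they ARE anagrams
Result: 1

1


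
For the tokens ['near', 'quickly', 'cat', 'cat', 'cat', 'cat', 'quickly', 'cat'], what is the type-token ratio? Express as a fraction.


Tokens: 8
Unique types: ('cat', 'near', 'quickly') = 3
TTR = 3/8
Already in lowest terms.

3/8


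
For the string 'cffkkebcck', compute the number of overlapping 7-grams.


String 'cffkkebcck' has length L = 10.
Number of overlapping n-grams = L - n + 1
Substituting: 10 - 7 + 1 = 4

4


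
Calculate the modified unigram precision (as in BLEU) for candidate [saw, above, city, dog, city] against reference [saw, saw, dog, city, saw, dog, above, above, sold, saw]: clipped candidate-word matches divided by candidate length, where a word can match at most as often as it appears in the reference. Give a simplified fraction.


Reference word counts: {'above': 2, 'city': 1, 'dog': 2, 'saw': 4, 'sold': 1}
Checking each candidate word (with clipping):
  'saw' -> in reference (ref count 4, used 1/4) -> match (matches: 1)
  'above' -> in reference (ref count 2, used 1/2) -> match (matches: 2)
  'city' -> in reference (ref count 1, used 1/1) -> match (matches: 3)
  'dog' -> in reference (ref count 2, used 1/2) -> match (matches: 4)
  'city' -> ref count 1 already used up (1/1) -> clipped, no match (matches: 4)
Clipped matches: 4, Candidate length: 5
Precision = 4/5

4/5


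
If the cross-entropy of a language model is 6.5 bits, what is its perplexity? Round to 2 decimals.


Perplexity formula: PP = 2^H
H = 6.5
PP = 2^6.5
Decompose: 2^6.5 = 2^6 * 2^0.5 = 2^6 * sqrt(2)
2^6 = 64, sqrt(2) ~ 1.4142136
PP ~ 64 * 1.4142136 = 90.5096704
Rounded to 2 decimals: 90.51

90.51


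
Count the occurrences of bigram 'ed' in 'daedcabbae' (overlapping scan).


Scanning 'daedcabbae' for bigram 'ed':
  Position 0: 'da' -> no
  Position 1: 'ae' -> no
  Position 2: 'ed' -> MATCH
  Position 3: 'dc' -> no
  Position 4: 'ca' -> no
  Position 5: 'ab' -> no
  Position 6: 'bb' -> no
  Position 7: 'ba' -> no
  Position 8: 'ae' -> no
Total matches: 1

1


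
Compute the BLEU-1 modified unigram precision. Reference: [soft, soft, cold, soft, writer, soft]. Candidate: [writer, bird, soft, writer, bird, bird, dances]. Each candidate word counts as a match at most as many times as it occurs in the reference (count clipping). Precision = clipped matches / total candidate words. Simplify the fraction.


Reference word counts: {'cold': 1, 'soft': 4, 'writer': 1}
Checking each candidate word (with clipping):
  'writer' -> in reference (ref count 1, used 1/1) -> match (matches: 1)
  'bird' -> not in reference -> no match (matches: 1)
  'soft' -> in reference (ref count 4, used 1/4) -> match (matches: 2)
  'writer' -> ref count 1 already used up (1/1) -> clipped, no match (matches: 2)
  'bird' -> not in reference -> no match (matches: 2)
  'bird' -> not in reference -> no match (matches: 2)
  'dances' -> not in reference -> no match (matches: 2)
Clipped matches: 2, Candidate length: 7
Precision = 2/7

2/7


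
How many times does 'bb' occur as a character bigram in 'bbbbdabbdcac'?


Scanning 'bbbbdabbdcac' for bigram 'bb':
  Position 0: 'bb' -> MATCH
  Position 1: 'bb' -> MATCH
  Position 2: 'bb' -> MATCH
  Position 3: 'bd' -> no
  Position 4: 'da' -> no
  Position 5: 'ab' -> no
  Position 6: 'bb' -> MATCH
  Position 7: 'bd' -> no
  Position 8: 'dc' -> no
  Position 9: 'ca' -> no
  Position 10: 'ac' -> no
Total matches: 4

4


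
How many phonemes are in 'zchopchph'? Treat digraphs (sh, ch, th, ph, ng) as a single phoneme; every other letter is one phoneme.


Parsing 'zchopchph' greedily, digraphs first:
  'z' -> consonant phoneme (phonemes so far: 1)
  'ch' -> digraph (1 consonant phoneme) (phonemes so far: 2)
  'o' -> vowel phoneme (phonemes so far: 3)
  'p' -> consonant phoneme (phonemes so far: 4)
  'ch' -> digraph (1 consonant phoneme) (phonemes so far: 5)
  'ph' -> digraph (1 consonant phoneme) (phonemes so far: 6)
Total phonemes: 6

6


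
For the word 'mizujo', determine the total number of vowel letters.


Scanning each character of 'mizujo':
  Position 1: 'm' -> consonant (running count: 0)
  Position 2: 'i' -> vowel (running count: 1)
  Position 3: 'z' -> consonant (running count: 1)
  Position 4: 'u' -> vowel (running count: 2)
  Position 5: 'j' -> consonant (running count: 2)
  Position 6: 'o' -> vowel (running count: 3)
Total vowels: 3

3


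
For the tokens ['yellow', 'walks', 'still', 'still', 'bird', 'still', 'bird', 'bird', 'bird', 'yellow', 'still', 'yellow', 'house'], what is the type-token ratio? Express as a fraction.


Tokens: 13
Unique types: ('bird', 'house', 'still', 'walks', 'yellow') = 5
TTR = 5/13
Already in lowest terms.

5/13


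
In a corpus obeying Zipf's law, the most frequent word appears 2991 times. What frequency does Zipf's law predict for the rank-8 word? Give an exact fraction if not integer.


Zipf's law: freq(rank) = f1 / rank
f1 = 2991, rank = 8
freq = 2991 / 8
GCD(2991, 8) = 1
Simplified: 2991/8

2991/8
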